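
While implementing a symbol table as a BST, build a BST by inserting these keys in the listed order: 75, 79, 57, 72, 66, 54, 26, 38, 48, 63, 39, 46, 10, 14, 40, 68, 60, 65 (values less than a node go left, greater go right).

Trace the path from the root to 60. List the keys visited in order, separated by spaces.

75 57 72 66 63 60

Insert 75: tree is empty, so 75 becomes the root.
Insert 79: 79 > 75 → go right. Place as right child of 75.
Insert 57: 57 < 75 → go left. Place as left child of 75.
Insert 72: 72 < 75 → go left; 72 > 57 → go right. Place as right child of 57.
Insert 66: 66 < 75 → go left; 66 > 57 → go right; 66 < 72 → go left. Place as left child of 72.
Insert 54: 54 < 75 → go left; 54 < 57 → go left. Place as left child of 57.
Insert 26: 26 < 75 → go left; 26 < 57 → go left; 26 < 54 → go left. Place as left child of 54.
Insert 38: 38 < 75 → go left; 38 < 57 → go left; 38 < 54 → go left; 38 > 26 → go right. Place as right child of 26.
Insert 48: 48 < 75 → go left; 48 < 57 → go left; 48 < 54 → go left; 48 > 26 → go right; 48 > 38 → go right. Place as right child of 38.
Insert 63: 63 < 75 → go left; 63 > 57 → go right; 63 < 72 → go left; 63 < 66 → go left. Place as left child of 66.
Insert 39: 39 < 75 → go left; 39 < 57 → go left; 39 < 54 → go left; 39 > 26 → go right; 39 > 38 → go right; 39 < 48 → go left. Place as left child of 48.
Insert 46: 46 < 75 → go left; 46 < 57 → go left; 46 < 54 → go left; 46 > 26 → go right; 46 > 38 → go right; 46 < 48 → go left; 46 > 39 → go right. Place as right child of 39.
Insert 10: 10 < 75 → go left; 10 < 57 → go left; 10 < 54 → go left; 10 < 26 → go left. Place as left child of 26.
Insert 14: 14 < 75 → go left; 14 < 57 → go left; 14 < 54 → go left; 14 < 26 → go left; 14 > 10 → go right. Place as right child of 10.
Insert 40: 40 < 75 → go left; 40 < 57 → go left; 40 < 54 → go left; 40 > 26 → go right; 40 > 38 → go right; 40 < 48 → go left; 40 > 39 → go right; 40 < 46 → go left. Place as left child of 46.
Insert 68: 68 < 75 → go left; 68 > 57 → go right; 68 < 72 → go left; 68 > 66 → go right. Place as right child of 66.
Insert 60: 60 < 75 → go left; 60 > 57 → go right; 60 < 72 → go left; 60 < 66 → go left; 60 < 63 → go left. Place as left child of 63.
Insert 65: 65 < 75 → go left; 65 > 57 → go right; 65 < 72 → go left; 65 < 66 → go left; 65 > 63 → go right. Place as right child of 63.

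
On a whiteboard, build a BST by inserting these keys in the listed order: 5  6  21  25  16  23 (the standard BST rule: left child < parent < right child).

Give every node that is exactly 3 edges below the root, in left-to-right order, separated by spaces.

5: root
6: right child of 5 (depth 1)
21: right child of 6 (depth 2)
25: right child of 21 (depth 3)
16: left child of 21 (depth 3)
23: left child of 25 (depth 4)

16 25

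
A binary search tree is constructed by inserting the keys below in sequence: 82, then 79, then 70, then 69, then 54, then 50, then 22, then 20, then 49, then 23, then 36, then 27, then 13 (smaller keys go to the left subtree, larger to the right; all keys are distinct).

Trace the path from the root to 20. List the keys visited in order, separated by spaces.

82: root
79: left child of 82 (depth 1)
70: left child of 79 (depth 2)
69: left child of 70 (depth 3)
54: left child of 69 (depth 4)
50: left child of 54 (depth 5)
22: left child of 50 (depth 6)
20: left child of 22 (depth 7)
49: right child of 22 (depth 7)
23: left child of 49 (depth 8)
36: right child of 23 (depth 9)
27: left child of 36 (depth 10)
13: left child of 20 (depth 8)

82 79 70 69 54 50 22 20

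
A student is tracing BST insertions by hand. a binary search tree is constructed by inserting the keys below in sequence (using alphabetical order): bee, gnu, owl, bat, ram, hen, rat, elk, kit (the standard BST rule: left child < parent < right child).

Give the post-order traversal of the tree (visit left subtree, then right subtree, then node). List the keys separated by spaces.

bat elk kit hen rat ram owl gnu bee

Resulting structure (node: left, right):
  bee: L=bat, R=gnu
  gnu: L=elk, R=owl
  owl: L=hen, R=ram
  bat: L=–, R=–
  ram: L=–, R=rat
  hen: L=–, R=kit
  rat: L=–, R=–
  elk: L=–, R=–
  kit: L=–, R=–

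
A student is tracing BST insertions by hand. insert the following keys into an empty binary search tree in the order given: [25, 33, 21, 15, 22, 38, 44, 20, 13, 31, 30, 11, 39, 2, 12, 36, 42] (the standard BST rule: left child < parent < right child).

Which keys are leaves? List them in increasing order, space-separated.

2 12 20 22 30 36 42

25: root
33: right child of 25 (depth 1)
21: left child of 25 (depth 1)
15: left child of 21 (depth 2)
22: right child of 21 (depth 2)
38: right child of 33 (depth 2)
44: right child of 38 (depth 3)
20: right child of 15 (depth 3)
13: left child of 15 (depth 3)
31: left child of 33 (depth 2)
30: left child of 31 (depth 3)
11: left child of 13 (depth 4)
39: left child of 44 (depth 4)
2: left child of 11 (depth 5)
12: right child of 11 (depth 5)
36: left child of 38 (depth 3)
42: right child of 39 (depth 5)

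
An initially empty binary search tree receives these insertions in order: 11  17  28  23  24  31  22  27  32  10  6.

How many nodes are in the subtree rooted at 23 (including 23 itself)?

11: root
17: right child of 11 (depth 1)
28: right child of 17 (depth 2)
23: left child of 28 (depth 3)
24: right child of 23 (depth 4)
31: right child of 28 (depth 3)
22: left child of 23 (depth 4)
27: right child of 24 (depth 5)
32: right child of 31 (depth 4)
10: left child of 11 (depth 1)
6: left child of 10 (depth 2)

Subtree rooted at 23 contains: 23, 22, 24, 27 — 4 nodes.

4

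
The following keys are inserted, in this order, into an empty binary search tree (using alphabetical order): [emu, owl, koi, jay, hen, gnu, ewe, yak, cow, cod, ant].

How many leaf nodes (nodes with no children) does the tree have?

3

emu: root
owl: right child of emu (depth 1)
koi: left child of owl (depth 2)
jay: left child of koi (depth 3)
hen: left child of jay (depth 4)
gnu: left child of hen (depth 5)
ewe: left child of gnu (depth 6)
yak: right child of owl (depth 2)
cow: left child of emu (depth 1)
cod: left child of cow (depth 2)
ant: left child of cod (depth 3)

Leaves: ant, ewe, yak — 3 in total.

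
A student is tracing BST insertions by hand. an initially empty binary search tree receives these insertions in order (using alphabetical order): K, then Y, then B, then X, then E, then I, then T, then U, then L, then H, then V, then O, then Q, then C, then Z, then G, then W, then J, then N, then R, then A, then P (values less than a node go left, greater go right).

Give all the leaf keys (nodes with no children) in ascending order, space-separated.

K: root
Y: right child of K (depth 1)
B: left child of K (depth 1)
X: left child of Y (depth 2)
E: right child of B (depth 2)
I: right child of E (depth 3)
T: left child of X (depth 3)
U: right child of T (depth 4)
L: left child of T (depth 4)
H: left child of I (depth 4)
V: right child of U (depth 5)
O: right child of L (depth 5)
Q: right child of O (depth 6)
C: left child of E (depth 3)
Z: right child of Y (depth 2)
G: left child of H (depth 5)
W: right child of V (depth 6)
J: right child of I (depth 4)
N: left child of O (depth 6)
R: right child of Q (depth 7)
A: left child of B (depth 2)
P: left child of Q (depth 7)

A C G J N P R W Z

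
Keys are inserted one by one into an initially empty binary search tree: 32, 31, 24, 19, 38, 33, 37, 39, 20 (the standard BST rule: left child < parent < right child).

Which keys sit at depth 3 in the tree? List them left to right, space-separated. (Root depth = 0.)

19 37

Insert 32: tree is empty, so 32 becomes the root.
Insert 31: 31 < 32 → go left. Place as left child of 32.
Insert 24: 24 < 32 → go left; 24 < 31 → go left. Place as left child of 31.
Insert 19: 19 < 32 → go left; 19 < 31 → go left; 19 < 24 → go left. Place as left child of 24.
Insert 38: 38 > 32 → go right. Place as right child of 32.
Insert 33: 33 > 32 → go right; 33 < 38 → go left. Place as left child of 38.
Insert 37: 37 > 32 → go right; 37 < 38 → go left; 37 > 33 → go right. Place as right child of 33.
Insert 39: 39 > 32 → go right; 39 > 38 → go right. Place as right child of 38.
Insert 20: 20 < 32 → go left; 20 < 31 → go left; 20 < 24 → go left; 20 > 19 → go right. Place as right child of 19.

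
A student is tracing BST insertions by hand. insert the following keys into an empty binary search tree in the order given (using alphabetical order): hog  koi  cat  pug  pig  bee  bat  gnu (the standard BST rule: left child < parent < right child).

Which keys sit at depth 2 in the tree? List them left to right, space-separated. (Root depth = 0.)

bee gnu pug

Resulting structure (node: left, right):
  hog: L=cat, R=koi
  koi: L=–, R=pug
  cat: L=bee, R=gnu
  pug: L=pig, R=–
  pig: L=–, R=–
  bee: L=bat, R=–
  bat: L=–, R=–
  gnu: L=–, R=–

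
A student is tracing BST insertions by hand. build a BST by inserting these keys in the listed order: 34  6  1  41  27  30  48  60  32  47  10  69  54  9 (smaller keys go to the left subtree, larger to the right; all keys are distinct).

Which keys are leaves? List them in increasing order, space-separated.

Insert 34: tree is empty, so 34 becomes the root.
Insert 6: 6 < 34 → go left. Place as left child of 34.
Insert 1: 1 < 34 → go left; 1 < 6 → go left. Place as left child of 6.
Insert 41: 41 > 34 → go right. Place as right child of 34.
Insert 27: 27 < 34 → go left; 27 > 6 → go right. Place as right child of 6.
Insert 30: 30 < 34 → go left; 30 > 6 → go right; 30 > 27 → go right. Place as right child of 27.
Insert 48: 48 > 34 → go right; 48 > 41 → go right. Place as right child of 41.
Insert 60: 60 > 34 → go right; 60 > 41 → go right; 60 > 48 → go right. Place as right child of 48.
Insert 32: 32 < 34 → go left; 32 > 6 → go right; 32 > 27 → go right; 32 > 30 → go right. Place as right child of 30.
Insert 47: 47 > 34 → go right; 47 > 41 → go right; 47 < 48 → go left. Place as left child of 48.
Insert 10: 10 < 34 → go left; 10 > 6 → go right; 10 < 27 → go left. Place as left child of 27.
Insert 69: 69 > 34 → go right; 69 > 41 → go right; 69 > 48 → go right; 69 > 60 → go right. Place as right child of 60.
Insert 54: 54 > 34 → go right; 54 > 41 → go right; 54 > 48 → go right; 54 < 60 → go left. Place as left child of 60.
Insert 9: 9 < 34 → go left; 9 > 6 → go right; 9 < 27 → go left; 9 < 10 → go left. Place as left child of 10.

1 9 32 47 54 69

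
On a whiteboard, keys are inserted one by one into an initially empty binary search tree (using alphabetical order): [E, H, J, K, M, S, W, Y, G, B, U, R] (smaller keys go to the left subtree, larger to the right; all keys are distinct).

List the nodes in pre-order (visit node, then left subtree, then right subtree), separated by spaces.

Insert E: tree is empty, so E becomes the root.
Insert H: H > E → go right. Place as right child of E.
Insert J: J > E → go right; J > H → go right. Place as right child of H.
Insert K: K > E → go right; K > H → go right; K > J → go right. Place as right child of J.
Insert M: M > E → go right; M > H → go right; M > J → go right; M > K → go right. Place as right child of K.
Insert S: S > E → go right; S > H → go right; S > J → go right; S > K → go right; S > M → go right. Place as right child of M.
Insert W: W > E → go right; W > H → go right; W > J → go right; W > K → go right; W > M → go right; W > S → go right. Place as right child of S.
Insert Y: Y > E → go right; Y > H → go right; Y > J → go right; Y > K → go right; Y > M → go right; Y > S → go right; Y > W → go right. Place as right child of W.
Insert G: G > E → go right; G < H → go left. Place as left child of H.
Insert B: B < E → go left. Place as left child of E.
Insert U: U > E → go right; U > H → go right; U > J → go right; U > K → go right; U > M → go right; U > S → go right; U < W → go left. Place as left child of W.
Insert R: R > E → go right; R > H → go right; R > J → go right; R > K → go right; R > M → go right; R < S → go left. Place as left child of S.

E B H G J K M S R W U Y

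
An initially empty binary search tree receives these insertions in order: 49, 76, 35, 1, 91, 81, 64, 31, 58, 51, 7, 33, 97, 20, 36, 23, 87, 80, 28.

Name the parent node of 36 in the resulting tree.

35

49: root
76: right child of 49 (depth 1)
35: left child of 49 (depth 1)
1: left child of 35 (depth 2)
91: right child of 76 (depth 2)
81: left child of 91 (depth 3)
64: left child of 76 (depth 2)
31: right child of 1 (depth 3)
58: left child of 64 (depth 3)
51: left child of 58 (depth 4)
7: left child of 31 (depth 4)
33: right child of 31 (depth 4)
97: right child of 91 (depth 3)
20: right child of 7 (depth 5)
36: right child of 35 (depth 2)
23: right child of 20 (depth 6)
87: right child of 81 (depth 4)
80: left child of 81 (depth 4)
28: right child of 23 (depth 7)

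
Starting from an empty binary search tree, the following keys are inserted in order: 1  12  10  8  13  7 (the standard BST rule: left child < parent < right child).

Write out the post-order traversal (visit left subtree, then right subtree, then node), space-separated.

Insert 1: tree is empty, so 1 becomes the root.
Insert 12: 12 > 1 → go right. Place as right child of 1.
Insert 10: 10 > 1 → go right; 10 < 12 → go left. Place as left child of 12.
Insert 8: 8 > 1 → go right; 8 < 12 → go left; 8 < 10 → go left. Place as left child of 10.
Insert 13: 13 > 1 → go right; 13 > 12 → go right. Place as right child of 12.
Insert 7: 7 > 1 → go right; 7 < 12 → go left; 7 < 10 → go left; 7 < 8 → go left. Place as left child of 8.

7 8 10 13 12 1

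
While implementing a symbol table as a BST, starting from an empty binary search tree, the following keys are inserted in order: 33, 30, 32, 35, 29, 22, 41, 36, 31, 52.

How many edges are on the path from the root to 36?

3

33: root
30: left child of 33 (depth 1)
32: right child of 30 (depth 2)
35: right child of 33 (depth 1)
29: left child of 30 (depth 2)
22: left child of 29 (depth 3)
41: right child of 35 (depth 2)
36: left child of 41 (depth 3)
31: left child of 32 (depth 3)
52: right child of 41 (depth 3)

Path to 36: 33 → 35 → 41 → 36, which is 3 edges.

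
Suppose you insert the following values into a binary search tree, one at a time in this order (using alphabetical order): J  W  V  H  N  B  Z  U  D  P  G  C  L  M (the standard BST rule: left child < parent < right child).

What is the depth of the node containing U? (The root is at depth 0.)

4

Resulting structure (node: left, right):
  J: L=H, R=W
  W: L=V, R=Z
  V: L=N, R=–
  H: L=B, R=–
  N: L=L, R=U
  B: L=–, R=D
  Z: L=–, R=–
  U: L=P, R=–
  D: L=C, R=G
  P: L=–, R=–
  G: L=–, R=–
  C: L=–, R=–
  L: L=–, R=M
  M: L=–, R=–

Path to U: J → W → V → N → U, which is 4 edges.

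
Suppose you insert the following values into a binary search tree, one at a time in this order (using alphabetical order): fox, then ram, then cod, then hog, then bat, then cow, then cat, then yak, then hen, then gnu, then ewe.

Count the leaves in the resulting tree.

fox: root
ram: right child of fox (depth 1)
cod: left child of fox (depth 1)
hog: left child of ram (depth 2)
bat: left child of cod (depth 2)
cow: right child of cod (depth 2)
cat: right child of bat (depth 3)
yak: right child of ram (depth 2)
hen: left child of hog (depth 3)
gnu: left child of hen (depth 4)
ewe: right child of cow (depth 3)

Leaves: cat, ewe, gnu, yak — 4 in total.

4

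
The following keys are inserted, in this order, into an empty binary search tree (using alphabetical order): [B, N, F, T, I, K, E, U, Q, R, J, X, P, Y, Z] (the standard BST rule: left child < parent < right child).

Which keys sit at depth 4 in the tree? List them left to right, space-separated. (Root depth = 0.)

Insert B: tree is empty, so B becomes the root.
Insert N: N > B → go right. Place as right child of B.
Insert F: F > B → go right; F < N → go left. Place as left child of N.
Insert T: T > B → go right; T > N → go right. Place as right child of N.
Insert I: I > B → go right; I < N → go left; I > F → go right. Place as right child of F.
Insert K: K > B → go right; K < N → go left; K > F → go right; K > I → go right. Place as right child of I.
Insert E: E > B → go right; E < N → go left; E < F → go left. Place as left child of F.
Insert U: U > B → go right; U > N → go right; U > T → go right. Place as right child of T.
Insert Q: Q > B → go right; Q > N → go right; Q < T → go left. Place as left child of T.
Insert R: R > B → go right; R > N → go right; R < T → go left; R > Q → go right. Place as right child of Q.
Insert J: J > B → go right; J < N → go left; J > F → go right; J > I → go right; J < K → go left. Place as left child of K.
Insert X: X > B → go right; X > N → go right; X > T → go right; X > U → go right. Place as right child of U.
Insert P: P > B → go right; P > N → go right; P < T → go left; P < Q → go left. Place as left child of Q.
Insert Y: Y > B → go right; Y > N → go right; Y > T → go right; Y > U → go right; Y > X → go right. Place as right child of X.
Insert Z: Z > B → go right; Z > N → go right; Z > T → go right; Z > U → go right; Z > X → go right; Z > Y → go right. Place as right child of Y.

K P R X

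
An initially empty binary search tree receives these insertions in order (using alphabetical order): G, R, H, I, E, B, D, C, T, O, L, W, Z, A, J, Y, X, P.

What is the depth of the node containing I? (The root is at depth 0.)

G: root
R: right child of G (depth 1)
H: left child of R (depth 2)
I: right child of H (depth 3)
E: left child of G (depth 1)
B: left child of E (depth 2)
D: right child of B (depth 3)
C: left child of D (depth 4)
T: right child of R (depth 2)
O: right child of I (depth 4)
L: left child of O (depth 5)
W: right child of T (depth 3)
Z: right child of W (depth 4)
A: left child of B (depth 3)
J: left child of L (depth 6)
Y: left child of Z (depth 5)
X: left child of Y (depth 6)
P: right child of O (depth 5)

Path to I: G → R → H → I, which is 3 edges.

3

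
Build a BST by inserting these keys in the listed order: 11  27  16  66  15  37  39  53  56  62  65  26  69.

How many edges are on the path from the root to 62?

Insert 11: tree is empty, so 11 becomes the root.
Insert 27: 27 > 11 → go right. Place as right child of 11.
Insert 16: 16 > 11 → go right; 16 < 27 → go left. Place as left child of 27.
Insert 66: 66 > 11 → go right; 66 > 27 → go right. Place as right child of 27.
Insert 15: 15 > 11 → go right; 15 < 27 → go left; 15 < 16 → go left. Place as left child of 16.
Insert 37: 37 > 11 → go right; 37 > 27 → go right; 37 < 66 → go left. Place as left child of 66.
Insert 39: 39 > 11 → go right; 39 > 27 → go right; 39 < 66 → go left; 39 > 37 → go right. Place as right child of 37.
Insert 53: 53 > 11 → go right; 53 > 27 → go right; 53 < 66 → go left; 53 > 37 → go right; 53 > 39 → go right. Place as right child of 39.
Insert 56: 56 > 11 → go right; 56 > 27 → go right; 56 < 66 → go left; 56 > 37 → go right; 56 > 39 → go right; 56 > 53 → go right. Place as right child of 53.
Insert 62: 62 > 11 → go right; 62 > 27 → go right; 62 < 66 → go left; 62 > 37 → go right; 62 > 39 → go right; 62 > 53 → go right; 62 > 56 → go right. Place as right child of 56.
Insert 65: 65 > 11 → go right; 65 > 27 → go right; 65 < 66 → go left; 65 > 37 → go right; 65 > 39 → go right; 65 > 53 → go right; 65 > 56 → go right; 65 > 62 → go right. Place as right child of 62.
Insert 26: 26 > 11 → go right; 26 < 27 → go left; 26 > 16 → go right. Place as right child of 16.
Insert 69: 69 > 11 → go right; 69 > 27 → go right; 69 > 66 → go right. Place as right child of 66.

Path to 62: 11 → 27 → 66 → 37 → 39 → 53 → 56 → 62, which is 7 edges.

7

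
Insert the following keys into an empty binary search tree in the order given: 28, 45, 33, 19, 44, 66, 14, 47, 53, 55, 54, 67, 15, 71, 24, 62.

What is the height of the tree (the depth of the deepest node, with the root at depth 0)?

6

Resulting structure (node: left, right):
  28: L=19, R=45
  45: L=33, R=66
  33: L=–, R=44
  19: L=14, R=24
  44: L=–, R=–
  66: L=47, R=67
  14: L=–, R=15
  47: L=–, R=53
  53: L=–, R=55
  55: L=54, R=62
  54: L=–, R=–
  67: L=–, R=71
  15: L=–, R=–
  71: L=–, R=–
  24: L=–, R=–
  62: L=–, R=–

The deepest node is 54 at depth 6.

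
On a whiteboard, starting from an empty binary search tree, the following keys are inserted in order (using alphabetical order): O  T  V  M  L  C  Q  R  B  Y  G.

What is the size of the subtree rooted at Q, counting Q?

O: root
T: right child of O (depth 1)
V: right child of T (depth 2)
M: left child of O (depth 1)
L: left child of M (depth 2)
C: left child of L (depth 3)
Q: left child of T (depth 2)
R: right child of Q (depth 3)
B: left child of C (depth 4)
Y: right child of V (depth 3)
G: right child of C (depth 4)

Subtree rooted at Q contains: Q, R — 2 nodes.

2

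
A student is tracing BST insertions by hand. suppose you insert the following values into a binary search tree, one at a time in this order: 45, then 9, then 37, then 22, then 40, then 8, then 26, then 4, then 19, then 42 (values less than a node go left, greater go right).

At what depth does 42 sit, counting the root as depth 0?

4

Insert 45: tree is empty, so 45 becomes the root.
Insert 9: 9 < 45 → go left. Place as left child of 45.
Insert 37: 37 < 45 → go left; 37 > 9 → go right. Place as right child of 9.
Insert 22: 22 < 45 → go left; 22 > 9 → go right; 22 < 37 → go left. Place as left child of 37.
Insert 40: 40 < 45 → go left; 40 > 9 → go right; 40 > 37 → go right. Place as right child of 37.
Insert 8: 8 < 45 → go left; 8 < 9 → go left. Place as left child of 9.
Insert 26: 26 < 45 → go left; 26 > 9 → go right; 26 < 37 → go left; 26 > 22 → go right. Place as right child of 22.
Insert 4: 4 < 45 → go left; 4 < 9 → go left; 4 < 8 → go left. Place as left child of 8.
Insert 19: 19 < 45 → go left; 19 > 9 → go right; 19 < 37 → go left; 19 < 22 → go left. Place as left child of 22.
Insert 42: 42 < 45 → go left; 42 > 9 → go right; 42 > 37 → go right; 42 > 40 → go right. Place as right child of 40.

Path to 42: 45 → 9 → 37 → 40 → 42, which is 4 edges.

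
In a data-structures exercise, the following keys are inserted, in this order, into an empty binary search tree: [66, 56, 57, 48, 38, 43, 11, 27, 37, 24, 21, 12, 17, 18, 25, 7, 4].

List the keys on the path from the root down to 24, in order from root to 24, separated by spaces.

66 56 48 38 11 27 24

66: root
56: left child of 66 (depth 1)
57: right child of 56 (depth 2)
48: left child of 56 (depth 2)
38: left child of 48 (depth 3)
43: right child of 38 (depth 4)
11: left child of 38 (depth 4)
27: right child of 11 (depth 5)
37: right child of 27 (depth 6)
24: left child of 27 (depth 6)
21: left child of 24 (depth 7)
12: left child of 21 (depth 8)
17: right child of 12 (depth 9)
18: right child of 17 (depth 10)
25: right child of 24 (depth 7)
7: left child of 11 (depth 5)
4: left child of 7 (depth 6)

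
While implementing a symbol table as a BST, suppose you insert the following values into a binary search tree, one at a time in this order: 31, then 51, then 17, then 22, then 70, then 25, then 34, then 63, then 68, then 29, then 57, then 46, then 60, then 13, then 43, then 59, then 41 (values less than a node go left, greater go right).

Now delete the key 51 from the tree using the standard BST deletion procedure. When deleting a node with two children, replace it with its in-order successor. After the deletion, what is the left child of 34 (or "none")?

none

Insert 31: tree is empty, so 31 becomes the root.
Insert 51: 51 > 31 → go right. Place as right child of 31.
Insert 17: 17 < 31 → go left. Place as left child of 31.
Insert 22: 22 < 31 → go left; 22 > 17 → go right. Place as right child of 17.
Insert 70: 70 > 31 → go right; 70 > 51 → go right. Place as right child of 51.
Insert 25: 25 < 31 → go left; 25 > 17 → go right; 25 > 22 → go right. Place as right child of 22.
Insert 34: 34 > 31 → go right; 34 < 51 → go left. Place as left child of 51.
Insert 63: 63 > 31 → go right; 63 > 51 → go right; 63 < 70 → go left. Place as left child of 70.
Insert 68: 68 > 31 → go right; 68 > 51 → go right; 68 < 70 → go left; 68 > 63 → go right. Place as right child of 63.
Insert 29: 29 < 31 → go left; 29 > 17 → go right; 29 > 22 → go right; 29 > 25 → go right. Place as right child of 25.
Insert 57: 57 > 31 → go right; 57 > 51 → go right; 57 < 70 → go left; 57 < 63 → go left. Place as left child of 63.
Insert 46: 46 > 31 → go right; 46 < 51 → go left; 46 > 34 → go right. Place as right child of 34.
Insert 60: 60 > 31 → go right; 60 > 51 → go right; 60 < 70 → go left; 60 < 63 → go left; 60 > 57 → go right. Place as right child of 57.
Insert 13: 13 < 31 → go left; 13 < 17 → go left. Place as left child of 17.
Insert 43: 43 > 31 → go right; 43 < 51 → go left; 43 > 34 → go right; 43 < 46 → go left. Place as left child of 46.
Insert 59: 59 > 31 → go right; 59 > 51 → go right; 59 < 70 → go left; 59 < 63 → go left; 59 > 57 → go right; 59 < 60 → go left. Place as left child of 60.
Insert 41: 41 > 31 → go right; 41 < 51 → go left; 41 > 34 → go right; 41 < 46 → go left; 41 < 43 → go left. Place as left child of 43.

Delete 51 (two children — replace with in-order successor).
After deletion, 34's left child: none.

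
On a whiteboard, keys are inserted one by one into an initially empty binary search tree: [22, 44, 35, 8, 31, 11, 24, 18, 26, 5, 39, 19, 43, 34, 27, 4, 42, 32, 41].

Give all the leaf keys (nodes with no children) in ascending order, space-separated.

22: root
44: right child of 22 (depth 1)
35: left child of 44 (depth 2)
8: left child of 22 (depth 1)
31: left child of 35 (depth 3)
11: right child of 8 (depth 2)
24: left child of 31 (depth 4)
18: right child of 11 (depth 3)
26: right child of 24 (depth 5)
5: left child of 8 (depth 2)
39: right child of 35 (depth 3)
19: right child of 18 (depth 4)
43: right child of 39 (depth 4)
34: right child of 31 (depth 4)
27: right child of 26 (depth 6)
4: left child of 5 (depth 3)
42: left child of 43 (depth 5)
32: left child of 34 (depth 5)
41: left child of 42 (depth 6)

4 19 27 32 41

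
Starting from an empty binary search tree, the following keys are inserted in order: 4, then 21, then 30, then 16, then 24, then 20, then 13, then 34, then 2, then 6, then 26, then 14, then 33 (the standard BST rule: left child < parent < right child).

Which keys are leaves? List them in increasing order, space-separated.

2 6 14 20 26 33

Insert 4: tree is empty, so 4 becomes the root.
Insert 21: 21 > 4 → go right. Place as right child of 4.
Insert 30: 30 > 4 → go right; 30 > 21 → go right. Place as right child of 21.
Insert 16: 16 > 4 → go right; 16 < 21 → go left. Place as left child of 21.
Insert 24: 24 > 4 → go right; 24 > 21 → go right; 24 < 30 → go left. Place as left child of 30.
Insert 20: 20 > 4 → go right; 20 < 21 → go left; 20 > 16 → go right. Place as right child of 16.
Insert 13: 13 > 4 → go right; 13 < 21 → go left; 13 < 16 → go left. Place as left child of 16.
Insert 34: 34 > 4 → go right; 34 > 21 → go right; 34 > 30 → go right. Place as right child of 30.
Insert 2: 2 < 4 → go left. Place as left child of 4.
Insert 6: 6 > 4 → go right; 6 < 21 → go left; 6 < 16 → go left; 6 < 13 → go left. Place as left child of 13.
Insert 26: 26 > 4 → go right; 26 > 21 → go right; 26 < 30 → go left; 26 > 24 → go right. Place as right child of 24.
Insert 14: 14 > 4 → go right; 14 < 21 → go left; 14 < 16 → go left; 14 > 13 → go right. Place as right child of 13.
Insert 33: 33 > 4 → go right; 33 > 21 → go right; 33 > 30 → go right; 33 < 34 → go left. Place as left child of 34.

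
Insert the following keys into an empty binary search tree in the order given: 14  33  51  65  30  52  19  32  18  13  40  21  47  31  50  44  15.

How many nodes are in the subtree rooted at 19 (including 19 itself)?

14: root
33: right child of 14 (depth 1)
51: right child of 33 (depth 2)
65: right child of 51 (depth 3)
30: left child of 33 (depth 2)
52: left child of 65 (depth 4)
19: left child of 30 (depth 3)
32: right child of 30 (depth 3)
18: left child of 19 (depth 4)
13: left child of 14 (depth 1)
40: left child of 51 (depth 3)
21: right child of 19 (depth 4)
47: right child of 40 (depth 4)
31: left child of 32 (depth 4)
50: right child of 47 (depth 5)
44: left child of 47 (depth 5)
15: left child of 18 (depth 5)

Subtree rooted at 19 contains: 19, 18, 15, 21 — 4 nodes.

4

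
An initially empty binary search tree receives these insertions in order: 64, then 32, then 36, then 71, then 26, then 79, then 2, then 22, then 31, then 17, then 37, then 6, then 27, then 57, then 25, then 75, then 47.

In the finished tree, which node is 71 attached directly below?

64

Insert 64: tree is empty, so 64 becomes the root.
Insert 32: 32 < 64 → go left. Place as left child of 64.
Insert 36: 36 < 64 → go left; 36 > 32 → go right. Place as right child of 32.
Insert 71: 71 > 64 → go right. Place as right child of 64.
Insert 26: 26 < 64 → go left; 26 < 32 → go left. Place as left child of 32.
Insert 79: 79 > 64 → go right; 79 > 71 → go right. Place as right child of 71.
Insert 2: 2 < 64 → go left; 2 < 32 → go left; 2 < 26 → go left. Place as left child of 26.
Insert 22: 22 < 64 → go left; 22 < 32 → go left; 22 < 26 → go left; 22 > 2 → go right. Place as right child of 2.
Insert 31: 31 < 64 → go left; 31 < 32 → go left; 31 > 26 → go right. Place as right child of 26.
Insert 17: 17 < 64 → go left; 17 < 32 → go left; 17 < 26 → go left; 17 > 2 → go right; 17 < 22 → go left. Place as left child of 22.
Insert 37: 37 < 64 → go left; 37 > 32 → go right; 37 > 36 → go right. Place as right child of 36.
Insert 6: 6 < 64 → go left; 6 < 32 → go left; 6 < 26 → go left; 6 > 2 → go right; 6 < 22 → go left; 6 < 17 → go left. Place as left child of 17.
Insert 27: 27 < 64 → go left; 27 < 32 → go left; 27 > 26 → go right; 27 < 31 → go left. Place as left child of 31.
Insert 57: 57 < 64 → go left; 57 > 32 → go right; 57 > 36 → go right; 57 > 37 → go right. Place as right child of 37.
Insert 25: 25 < 64 → go left; 25 < 32 → go left; 25 < 26 → go left; 25 > 2 → go right; 25 > 22 → go right. Place as right child of 22.
Insert 75: 75 > 64 → go right; 75 > 71 → go right; 75 < 79 → go left. Place as left child of 79.
Insert 47: 47 < 64 → go left; 47 > 32 → go right; 47 > 36 → go right; 47 > 37 → go right; 47 < 57 → go left. Place as left child of 57.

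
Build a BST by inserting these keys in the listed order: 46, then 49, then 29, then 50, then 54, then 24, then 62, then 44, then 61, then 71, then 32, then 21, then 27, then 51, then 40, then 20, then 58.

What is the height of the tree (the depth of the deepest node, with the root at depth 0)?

6

Insert 46: tree is empty, so 46 becomes the root.
Insert 49: 49 > 46 → go right. Place as right child of 46.
Insert 29: 29 < 46 → go left. Place as left child of 46.
Insert 50: 50 > 46 → go right; 50 > 49 → go right. Place as right child of 49.
Insert 54: 54 > 46 → go right; 54 > 49 → go right; 54 > 50 → go right. Place as right child of 50.
Insert 24: 24 < 46 → go left; 24 < 29 → go left. Place as left child of 29.
Insert 62: 62 > 46 → go right; 62 > 49 → go right; 62 > 50 → go right; 62 > 54 → go right. Place as right child of 54.
Insert 44: 44 < 46 → go left; 44 > 29 → go right. Place as right child of 29.
Insert 61: 61 > 46 → go right; 61 > 49 → go right; 61 > 50 → go right; 61 > 54 → go right; 61 < 62 → go left. Place as left child of 62.
Insert 71: 71 > 46 → go right; 71 > 49 → go right; 71 > 50 → go right; 71 > 54 → go right; 71 > 62 → go right. Place as right child of 62.
Insert 32: 32 < 46 → go left; 32 > 29 → go right; 32 < 44 → go left. Place as left child of 44.
Insert 21: 21 < 46 → go left; 21 < 29 → go left; 21 < 24 → go left. Place as left child of 24.
Insert 27: 27 < 46 → go left; 27 < 29 → go left; 27 > 24 → go right. Place as right child of 24.
Insert 51: 51 > 46 → go right; 51 > 49 → go right; 51 > 50 → go right; 51 < 54 → go left. Place as left child of 54.
Insert 40: 40 < 46 → go left; 40 > 29 → go right; 40 < 44 → go left; 40 > 32 → go right. Place as right child of 32.
Insert 20: 20 < 46 → go left; 20 < 29 → go left; 20 < 24 → go left; 20 < 21 → go left. Place as left child of 21.
Insert 58: 58 > 46 → go right; 58 > 49 → go right; 58 > 50 → go right; 58 > 54 → go right; 58 < 62 → go left; 58 < 61 → go left. Place as left child of 61.

The deepest node is 58 at depth 6.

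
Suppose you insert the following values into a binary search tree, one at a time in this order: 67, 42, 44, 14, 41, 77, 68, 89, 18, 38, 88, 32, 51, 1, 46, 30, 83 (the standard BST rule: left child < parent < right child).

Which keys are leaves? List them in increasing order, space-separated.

1 30 46 68 83

Insert 67: tree is empty, so 67 becomes the root.
Insert 42: 42 < 67 → go left. Place as left child of 67.
Insert 44: 44 < 67 → go left; 44 > 42 → go right. Place as right child of 42.
Insert 14: 14 < 67 → go left; 14 < 42 → go left. Place as left child of 42.
Insert 41: 41 < 67 → go left; 41 < 42 → go left; 41 > 14 → go right. Place as right child of 14.
Insert 77: 77 > 67 → go right. Place as right child of 67.
Insert 68: 68 > 67 → go right; 68 < 77 → go left. Place as left child of 77.
Insert 89: 89 > 67 → go right; 89 > 77 → go right. Place as right child of 77.
Insert 18: 18 < 67 → go left; 18 < 42 → go left; 18 > 14 → go right; 18 < 41 → go left. Place as left child of 41.
Insert 38: 38 < 67 → go left; 38 < 42 → go left; 38 > 14 → go right; 38 < 41 → go left; 38 > 18 → go right. Place as right child of 18.
Insert 88: 88 > 67 → go right; 88 > 77 → go right; 88 < 89 → go left. Place as left child of 89.
Insert 32: 32 < 67 → go left; 32 < 42 → go left; 32 > 14 → go right; 32 < 41 → go left; 32 > 18 → go right; 32 < 38 → go left. Place as left child of 38.
Insert 51: 51 < 67 → go left; 51 > 42 → go right; 51 > 44 → go right. Place as right child of 44.
Insert 1: 1 < 67 → go left; 1 < 42 → go left; 1 < 14 → go left. Place as left child of 14.
Insert 46: 46 < 67 → go left; 46 > 42 → go right; 46 > 44 → go right; 46 < 51 → go left. Place as left child of 51.
Insert 30: 30 < 67 → go left; 30 < 42 → go left; 30 > 14 → go right; 30 < 41 → go left; 30 > 18 → go right; 30 < 38 → go left; 30 < 32 → go left. Place as left child of 32.
Insert 83: 83 > 67 → go right; 83 > 77 → go right; 83 < 89 → go left; 83 < 88 → go left. Place as left child of 88.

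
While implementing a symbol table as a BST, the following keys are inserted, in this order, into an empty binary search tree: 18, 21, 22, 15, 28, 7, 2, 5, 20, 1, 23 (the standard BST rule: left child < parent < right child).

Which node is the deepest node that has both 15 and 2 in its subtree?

15

18: root
21: right child of 18 (depth 1)
22: right child of 21 (depth 2)
15: left child of 18 (depth 1)
28: right child of 22 (depth 3)
7: left child of 15 (depth 2)
2: left child of 7 (depth 3)
5: right child of 2 (depth 4)
20: left child of 21 (depth 2)
1: left child of 2 (depth 4)
23: left child of 28 (depth 4)

Path to 15: 18 → 15
Path to 2: 18 → 15 → 7 → 2
15 lies on both paths and is an ancestor of the other node.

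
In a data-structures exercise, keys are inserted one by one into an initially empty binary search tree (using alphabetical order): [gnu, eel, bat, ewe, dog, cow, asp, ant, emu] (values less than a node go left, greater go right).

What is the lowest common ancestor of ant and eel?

eel

Insert gnu: tree is empty, so gnu becomes the root.
Insert eel: eel < gnu → go left. Place as left child of gnu.
Insert bat: bat < gnu → go left; bat < eel → go left. Place as left child of eel.
Insert ewe: ewe < gnu → go left; ewe > eel → go right. Place as right child of eel.
Insert dog: dog < gnu → go left; dog < eel → go left; dog > bat → go right. Place as right child of bat.
Insert cow: cow < gnu → go left; cow < eel → go left; cow > bat → go right; cow < dog → go left. Place as left child of dog.
Insert asp: asp < gnu → go left; asp < eel → go left; asp < bat → go left. Place as left child of bat.
Insert ant: ant < gnu → go left; ant < eel → go left; ant < bat → go left; ant < asp → go left. Place as left child of asp.
Insert emu: emu < gnu → go left; emu > eel → go right; emu < ewe → go left. Place as left child of ewe.

Path to ant: gnu → eel → bat → asp → ant
Path to eel: gnu → eel
eel lies on both paths and is an ancestor of the other node.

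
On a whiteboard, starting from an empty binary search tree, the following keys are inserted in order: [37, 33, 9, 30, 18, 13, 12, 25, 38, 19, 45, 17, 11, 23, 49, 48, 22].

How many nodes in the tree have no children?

37: root
33: left child of 37 (depth 1)
9: left child of 33 (depth 2)
30: right child of 9 (depth 3)
18: left child of 30 (depth 4)
13: left child of 18 (depth 5)
12: left child of 13 (depth 6)
25: right child of 18 (depth 5)
38: right child of 37 (depth 1)
19: left child of 25 (depth 6)
45: right child of 38 (depth 2)
17: right child of 13 (depth 6)
11: left child of 12 (depth 7)
23: right child of 19 (depth 7)
49: right child of 45 (depth 3)
48: left child of 49 (depth 4)
22: left child of 23 (depth 8)

Leaves: 11, 17, 22, 48 — 4 in total.

4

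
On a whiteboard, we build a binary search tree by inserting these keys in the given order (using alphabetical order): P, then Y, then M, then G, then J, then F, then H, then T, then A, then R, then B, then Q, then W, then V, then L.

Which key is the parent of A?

P: root
Y: right child of P (depth 1)
M: left child of P (depth 1)
G: left child of M (depth 2)
J: right child of G (depth 3)
F: left child of G (depth 3)
H: left child of J (depth 4)
T: left child of Y (depth 2)
A: left child of F (depth 4)
R: left child of T (depth 3)
B: right child of A (depth 5)
Q: left child of R (depth 4)
W: right child of T (depth 3)
V: left child of W (depth 4)
L: right child of J (depth 4)

F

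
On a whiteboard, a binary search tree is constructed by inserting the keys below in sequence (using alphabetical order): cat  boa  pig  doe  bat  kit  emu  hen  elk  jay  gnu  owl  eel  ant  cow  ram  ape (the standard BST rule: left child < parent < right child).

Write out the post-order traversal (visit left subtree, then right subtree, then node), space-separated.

ape ant bat boa cow eel elk gnu jay hen emu owl kit doe ram pig cat

Insert cat: tree is empty, so cat becomes the root.
Insert boa: boa < cat → go left. Place as left child of cat.
Insert pig: pig > cat → go right. Place as right child of cat.
Insert doe: doe > cat → go right; doe < pig → go left. Place as left child of pig.
Insert bat: bat < cat → go left; bat < boa → go left. Place as left child of boa.
Insert kit: kit > cat → go right; kit < pig → go left; kit > doe → go right. Place as right child of doe.
Insert emu: emu > cat → go right; emu < pig → go left; emu > doe → go right; emu < kit → go left. Place as left child of kit.
Insert hen: hen > cat → go right; hen < pig → go left; hen > doe → go right; hen < kit → go left; hen > emu → go right. Place as right child of emu.
Insert elk: elk > cat → go right; elk < pig → go left; elk > doe → go right; elk < kit → go left; elk < emu → go left. Place as left child of emu.
Insert jay: jay > cat → go right; jay < pig → go left; jay > doe → go right; jay < kit → go left; jay > emu → go right; jay > hen → go right. Place as right child of hen.
Insert gnu: gnu > cat → go right; gnu < pig → go left; gnu > doe → go right; gnu < kit → go left; gnu > emu → go right; gnu < hen → go left. Place as left child of hen.
Insert owl: owl > cat → go right; owl < pig → go left; owl > doe → go right; owl > kit → go right. Place as right child of kit.
Insert eel: eel > cat → go right; eel < pig → go left; eel > doe → go right; eel < kit → go left; eel < emu → go left; eel < elk → go left. Place as left child of elk.
Insert ant: ant < cat → go left; ant < boa → go left; ant < bat → go left. Place as left child of bat.
Insert cow: cow > cat → go right; cow < pig → go left; cow < doe → go left. Place as left child of doe.
Insert ram: ram > cat → go right; ram > pig → go right. Place as right child of pig.
Insert ape: ape < cat → go left; ape < boa → go left; ape < bat → go left; ape > ant → go right. Place as right child of ant.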